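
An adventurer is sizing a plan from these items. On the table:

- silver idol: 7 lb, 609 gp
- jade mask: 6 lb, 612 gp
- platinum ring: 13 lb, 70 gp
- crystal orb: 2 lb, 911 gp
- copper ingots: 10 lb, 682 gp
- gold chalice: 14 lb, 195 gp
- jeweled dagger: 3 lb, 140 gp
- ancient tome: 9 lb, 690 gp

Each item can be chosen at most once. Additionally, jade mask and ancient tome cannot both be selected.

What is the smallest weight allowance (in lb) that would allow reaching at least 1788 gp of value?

15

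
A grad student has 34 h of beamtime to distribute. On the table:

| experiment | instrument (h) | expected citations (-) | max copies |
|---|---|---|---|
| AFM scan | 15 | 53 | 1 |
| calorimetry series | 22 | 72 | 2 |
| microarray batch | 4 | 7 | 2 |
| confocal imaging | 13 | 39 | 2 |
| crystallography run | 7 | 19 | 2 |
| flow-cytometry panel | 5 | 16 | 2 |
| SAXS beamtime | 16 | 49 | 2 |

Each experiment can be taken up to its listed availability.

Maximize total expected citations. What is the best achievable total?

108

Filling by ratio: AFM scan + crystallography run + 2×flow-cytometry panel for 104, with 2 h left unused.
Dropping crystallography run and flow-cytometry panel frees 12 h; slotting in confocal imaging (13 h) lifts the total to 108 at 33 h.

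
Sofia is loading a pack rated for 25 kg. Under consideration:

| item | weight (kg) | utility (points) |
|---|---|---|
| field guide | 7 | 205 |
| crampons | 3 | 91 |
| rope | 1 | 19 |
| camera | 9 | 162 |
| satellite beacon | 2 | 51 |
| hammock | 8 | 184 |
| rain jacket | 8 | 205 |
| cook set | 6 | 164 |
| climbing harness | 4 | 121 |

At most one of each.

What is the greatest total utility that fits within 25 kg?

Taking the top-ratio items first gives field guide + crampons + rope + satellite beacon + cook set + climbing harness for 651 (23 kg).
Dropping crampons and rope and satellite beacon frees 6 kg; slotting in rain jacket (8 kg) lifts the total to 695 at 25 kg.
An exhaustive check of the 512 subsets confirms 695.

695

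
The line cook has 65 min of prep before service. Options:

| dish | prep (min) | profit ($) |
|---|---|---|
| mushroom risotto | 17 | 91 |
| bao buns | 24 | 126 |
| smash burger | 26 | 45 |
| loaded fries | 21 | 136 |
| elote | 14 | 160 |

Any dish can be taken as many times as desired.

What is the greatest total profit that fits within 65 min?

640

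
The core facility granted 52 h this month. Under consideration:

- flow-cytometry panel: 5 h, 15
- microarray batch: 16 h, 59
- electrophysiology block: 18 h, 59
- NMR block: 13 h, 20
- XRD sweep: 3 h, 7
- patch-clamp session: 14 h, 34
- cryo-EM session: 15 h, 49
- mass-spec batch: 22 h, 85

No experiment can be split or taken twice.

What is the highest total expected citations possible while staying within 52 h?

178

Filling by ratio: flow-cytometry panel + microarray batch + XRD sweep + mass-spec batch for 166, with 6 h left unused.
Dropping flow-cytometry panel and XRD sweep frees 8 h; slotting in patch-clamp session (14 h) lifts the total to 178 at 52 h.
The closest alternative, microarray batch + electrophysiology block + XRD sweep + cryo-EM session, reaches only 174.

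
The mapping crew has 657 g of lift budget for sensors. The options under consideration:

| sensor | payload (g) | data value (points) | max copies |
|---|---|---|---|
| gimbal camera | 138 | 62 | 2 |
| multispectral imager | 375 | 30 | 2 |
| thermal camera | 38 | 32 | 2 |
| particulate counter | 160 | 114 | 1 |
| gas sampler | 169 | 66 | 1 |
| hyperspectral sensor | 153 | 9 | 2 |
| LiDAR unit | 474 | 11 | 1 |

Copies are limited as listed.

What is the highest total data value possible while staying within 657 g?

336

Density check — thermal camera 0.84, particulate counter 0.71, gimbal camera 0.45 are the best per g.
The ratio heuristic lands on 2×gimbal camera + 2×thermal camera + particulate counter (302) but leaves 145 g idle.
The 38 g tied up in thermal camera is better spent on gas sampler — total rises to 336 (643 g).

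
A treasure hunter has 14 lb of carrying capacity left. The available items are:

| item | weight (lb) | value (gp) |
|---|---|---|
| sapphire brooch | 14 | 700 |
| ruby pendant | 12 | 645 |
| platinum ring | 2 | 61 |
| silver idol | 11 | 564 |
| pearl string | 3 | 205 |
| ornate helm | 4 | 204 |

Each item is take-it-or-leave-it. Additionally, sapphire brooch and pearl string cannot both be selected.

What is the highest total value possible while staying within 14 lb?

By value per lb: pearl string 68.33, ruby pendant 53.75, silver idol 51.27 lead.
The ratio ordering already packs tightly: silver idol + pearl string, 14 lb, 769.
No other feasible combination exceeds 769.

769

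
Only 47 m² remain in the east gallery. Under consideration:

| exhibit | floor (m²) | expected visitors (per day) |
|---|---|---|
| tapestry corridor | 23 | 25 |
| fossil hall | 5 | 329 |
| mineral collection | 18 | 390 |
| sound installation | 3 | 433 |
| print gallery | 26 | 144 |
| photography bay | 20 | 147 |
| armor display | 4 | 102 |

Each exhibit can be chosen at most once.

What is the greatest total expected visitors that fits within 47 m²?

Density check — sound installation 144.33, fossil hall 65.80, armor display 25.50, mineral collection 21.67 are the best per m².
Filling by ratio: fossil hall + mineral collection + sound installation + armor display for 1254, with 17 m² left unused.
Dropping armor display frees 4 m²; slotting in photography bay (20 m²) lifts the total to 1299 at 46 m².

1299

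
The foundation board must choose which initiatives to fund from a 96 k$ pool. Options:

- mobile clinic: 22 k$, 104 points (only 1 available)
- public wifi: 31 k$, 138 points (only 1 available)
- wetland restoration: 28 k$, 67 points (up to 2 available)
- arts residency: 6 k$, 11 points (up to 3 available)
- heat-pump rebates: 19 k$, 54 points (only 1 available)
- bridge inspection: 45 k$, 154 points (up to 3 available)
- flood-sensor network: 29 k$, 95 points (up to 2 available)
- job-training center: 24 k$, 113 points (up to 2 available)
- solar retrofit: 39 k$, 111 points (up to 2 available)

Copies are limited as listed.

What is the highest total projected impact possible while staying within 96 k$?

409

Greedy by ratio would take mobile clinic + arts residency + heat-pump rebates + 2×job-training center: 95 k$ used, total 395.
Dropping arts residency and job-training center frees 30 k$; slotting in public wifi (31 k$) lifts the total to 409 at 96 k$.
That's the maximum — no swap from here does better than 409.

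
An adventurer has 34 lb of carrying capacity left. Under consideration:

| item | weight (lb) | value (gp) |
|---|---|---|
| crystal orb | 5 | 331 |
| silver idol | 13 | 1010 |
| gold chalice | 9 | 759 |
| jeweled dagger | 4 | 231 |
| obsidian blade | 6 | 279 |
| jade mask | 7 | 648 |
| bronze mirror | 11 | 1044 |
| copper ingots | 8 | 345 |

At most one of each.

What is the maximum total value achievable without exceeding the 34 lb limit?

Filling by ratio: crystal orb + gold chalice + jade mask + bronze mirror for 2782, with 2 lb left unused.
Dropping crystal orb and jade mask frees 12 lb; slotting in silver idol (13 lb) lifts the total to 2813 at 33 lb.
The spare 1 lb is too small for any remaining item, and no exchange beats 2813.

2813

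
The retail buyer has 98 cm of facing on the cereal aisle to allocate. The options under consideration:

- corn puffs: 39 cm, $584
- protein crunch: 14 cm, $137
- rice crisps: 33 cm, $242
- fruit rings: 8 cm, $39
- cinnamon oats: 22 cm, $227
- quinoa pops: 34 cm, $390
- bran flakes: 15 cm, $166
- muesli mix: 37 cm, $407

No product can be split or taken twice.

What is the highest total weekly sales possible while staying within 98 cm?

1218

Ranking by ratio (weekly sales/cm): corn puffs 14.97, quinoa pops 11.47, bran flakes 11.07.
Greedy by ratio would take corn puffs + fruit rings + quinoa pops + bran flakes: 96 cm used, total 1179.
A better packing is corn puffs + cinnamon oats + muesli mix: 98 cm, total 1218.
Runner-up corn puffs + cinnamon oats + quinoa pops tops out at 1201.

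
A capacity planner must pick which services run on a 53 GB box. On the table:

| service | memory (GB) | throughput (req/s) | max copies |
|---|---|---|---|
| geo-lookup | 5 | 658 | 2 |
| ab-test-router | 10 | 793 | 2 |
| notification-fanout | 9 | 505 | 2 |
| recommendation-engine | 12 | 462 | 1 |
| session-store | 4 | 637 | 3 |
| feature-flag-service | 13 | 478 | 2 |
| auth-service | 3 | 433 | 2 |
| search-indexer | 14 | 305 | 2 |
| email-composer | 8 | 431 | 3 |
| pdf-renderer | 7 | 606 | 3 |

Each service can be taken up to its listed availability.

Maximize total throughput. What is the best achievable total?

The ratio heuristic lands on 2×geo-lookup + 3×session-store + 2×auth-service + 3×pdf-renderer (5911) but leaves 4 GB idle.
The 7 GB tied up in pdf-renderer is better spent on ab-test-router — total rises to 6098 (52 GB).
Every other selection either busts 53 GB or exceeds an availability limit or fails to beat 6098.

6098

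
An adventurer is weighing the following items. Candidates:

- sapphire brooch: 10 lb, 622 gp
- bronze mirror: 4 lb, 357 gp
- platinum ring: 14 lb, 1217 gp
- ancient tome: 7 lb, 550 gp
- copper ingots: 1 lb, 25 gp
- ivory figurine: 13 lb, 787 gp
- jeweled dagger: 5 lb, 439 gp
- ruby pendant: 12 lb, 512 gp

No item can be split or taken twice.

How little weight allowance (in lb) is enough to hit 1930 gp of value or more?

Need the lightest bundle worth ≥ 1930.
Taking bronze mirror + platinum ring + jeweled dagger gives 2013 (≥ 1930) for 23 lb.
No combination under 23 lb hits 1930.

23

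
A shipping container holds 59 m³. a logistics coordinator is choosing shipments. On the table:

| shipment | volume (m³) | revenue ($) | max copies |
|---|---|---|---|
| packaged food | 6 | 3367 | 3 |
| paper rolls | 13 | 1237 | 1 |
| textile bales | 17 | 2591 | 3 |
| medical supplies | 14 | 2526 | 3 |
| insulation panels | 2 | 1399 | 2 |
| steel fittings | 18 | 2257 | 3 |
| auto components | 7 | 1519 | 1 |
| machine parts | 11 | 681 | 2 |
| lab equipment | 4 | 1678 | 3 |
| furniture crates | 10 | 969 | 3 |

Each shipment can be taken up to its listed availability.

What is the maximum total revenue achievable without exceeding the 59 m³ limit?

22043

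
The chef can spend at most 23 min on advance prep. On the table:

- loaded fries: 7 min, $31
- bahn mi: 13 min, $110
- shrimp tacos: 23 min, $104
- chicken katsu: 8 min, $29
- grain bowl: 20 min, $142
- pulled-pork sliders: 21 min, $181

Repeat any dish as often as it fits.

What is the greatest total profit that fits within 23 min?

Pulled-pork sliders uses 21 of the 23 min and totals 181.
No other feasible combination exceeds 181.

181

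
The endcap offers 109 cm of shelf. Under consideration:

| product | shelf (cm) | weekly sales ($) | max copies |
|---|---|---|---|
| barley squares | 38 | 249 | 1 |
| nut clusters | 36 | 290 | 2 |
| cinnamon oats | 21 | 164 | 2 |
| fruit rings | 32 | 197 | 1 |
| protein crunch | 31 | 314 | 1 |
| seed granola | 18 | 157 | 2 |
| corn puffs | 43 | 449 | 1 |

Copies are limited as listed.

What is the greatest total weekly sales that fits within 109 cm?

960

Taking the top-ratio products first gives protein crunch + seed granola + corn puffs for 920 (92 cm).
The 18 cm tied up in seed granola is better spent on fruit rings — total rises to 960 (106 cm).
No other feasible combination exceeds 960.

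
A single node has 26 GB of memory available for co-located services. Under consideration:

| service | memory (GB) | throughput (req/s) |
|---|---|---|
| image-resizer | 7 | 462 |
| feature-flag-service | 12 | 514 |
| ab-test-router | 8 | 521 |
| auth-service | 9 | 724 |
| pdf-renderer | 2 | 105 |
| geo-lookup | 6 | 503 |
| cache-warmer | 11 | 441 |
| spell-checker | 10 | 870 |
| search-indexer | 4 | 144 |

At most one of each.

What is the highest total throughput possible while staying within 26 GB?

By throughput per GB: spell-checker 87.00, geo-lookup 83.83, auth-service 80.44 lead.
Auth-service + geo-lookup + spell-checker uses 25 of the 26 GB and totals 2097.

2097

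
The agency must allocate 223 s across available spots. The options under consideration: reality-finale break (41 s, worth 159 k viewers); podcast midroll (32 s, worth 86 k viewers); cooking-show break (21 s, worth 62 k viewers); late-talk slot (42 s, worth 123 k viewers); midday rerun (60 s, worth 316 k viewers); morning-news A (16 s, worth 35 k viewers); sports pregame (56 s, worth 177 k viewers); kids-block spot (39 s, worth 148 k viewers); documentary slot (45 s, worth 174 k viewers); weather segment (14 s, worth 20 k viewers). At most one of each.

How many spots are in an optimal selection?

The maximum expected reach within 223 s is 894.
reality-finale break + cooking-show break + midday rerun + morning-news A + kids-block spot + documentary slot hits 894 at 222 s.
Any selection reaching 894 contains exactly 6 spots.

6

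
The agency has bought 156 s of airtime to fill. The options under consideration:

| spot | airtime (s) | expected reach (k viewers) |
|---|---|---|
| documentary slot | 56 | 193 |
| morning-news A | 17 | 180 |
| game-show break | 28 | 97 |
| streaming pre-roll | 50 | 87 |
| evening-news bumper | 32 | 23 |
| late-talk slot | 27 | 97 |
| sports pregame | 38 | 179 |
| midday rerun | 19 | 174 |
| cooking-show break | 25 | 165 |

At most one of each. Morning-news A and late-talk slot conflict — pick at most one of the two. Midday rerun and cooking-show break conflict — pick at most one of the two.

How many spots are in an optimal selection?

4

Best achievable expected reach is 726.
documentary slot + morning-news A + sports pregame + midday rerun hits 726 at 130 s.
Any selection reaching 726 contains exactly 4 spots.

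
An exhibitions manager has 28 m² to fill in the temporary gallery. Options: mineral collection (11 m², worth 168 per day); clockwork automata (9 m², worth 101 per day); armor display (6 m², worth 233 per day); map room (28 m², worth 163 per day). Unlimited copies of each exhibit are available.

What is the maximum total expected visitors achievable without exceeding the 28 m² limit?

4×armor display uses 24 of the 28 m² and totals 932.
No other feasible combination exceeds 932.

932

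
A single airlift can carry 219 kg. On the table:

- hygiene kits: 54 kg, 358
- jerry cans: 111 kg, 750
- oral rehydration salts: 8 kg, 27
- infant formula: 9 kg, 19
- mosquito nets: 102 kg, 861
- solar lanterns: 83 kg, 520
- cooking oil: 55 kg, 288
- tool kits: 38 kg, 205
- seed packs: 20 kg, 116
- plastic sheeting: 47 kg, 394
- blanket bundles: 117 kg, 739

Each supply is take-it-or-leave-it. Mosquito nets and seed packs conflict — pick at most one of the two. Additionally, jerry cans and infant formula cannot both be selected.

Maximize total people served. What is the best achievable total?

1640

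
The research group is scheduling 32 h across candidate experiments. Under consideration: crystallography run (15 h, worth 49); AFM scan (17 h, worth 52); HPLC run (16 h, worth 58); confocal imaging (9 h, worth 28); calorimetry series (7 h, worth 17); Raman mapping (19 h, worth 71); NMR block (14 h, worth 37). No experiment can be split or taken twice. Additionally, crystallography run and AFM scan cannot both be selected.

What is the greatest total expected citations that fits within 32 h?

Ranking by ratio (expected citations/h): Raman mapping 3.74, HPLC run 3.62, crystallography run 3.27.
A density-first pass picks confocal imaging + Raman mapping — 99 at 28 h.
Dropping confocal imaging and Raman mapping frees 28 h; slotting in crystallography run + HPLC run (31 h) lifts the total to 107 at 31 h.

107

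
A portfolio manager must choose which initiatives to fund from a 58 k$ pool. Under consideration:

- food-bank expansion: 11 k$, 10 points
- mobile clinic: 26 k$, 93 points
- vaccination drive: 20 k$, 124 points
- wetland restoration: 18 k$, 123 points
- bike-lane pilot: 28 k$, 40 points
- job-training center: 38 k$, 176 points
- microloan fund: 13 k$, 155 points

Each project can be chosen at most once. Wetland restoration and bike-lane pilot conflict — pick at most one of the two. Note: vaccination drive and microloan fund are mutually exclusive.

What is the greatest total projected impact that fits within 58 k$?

371

Best packing: mobile clinic + wetland restoration + microloan fund — 57 k$, 371 total.
Every other selection either busts 58 k$ or breaks a pairing rule or fails to beat 371.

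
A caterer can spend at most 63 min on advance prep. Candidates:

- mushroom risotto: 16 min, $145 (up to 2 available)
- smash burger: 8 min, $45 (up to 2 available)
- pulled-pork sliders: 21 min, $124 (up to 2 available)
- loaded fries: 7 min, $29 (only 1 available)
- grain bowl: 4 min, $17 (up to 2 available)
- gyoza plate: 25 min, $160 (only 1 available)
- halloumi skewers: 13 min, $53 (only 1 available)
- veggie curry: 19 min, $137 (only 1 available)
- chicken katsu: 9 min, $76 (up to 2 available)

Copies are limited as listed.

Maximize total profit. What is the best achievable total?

Best packing: 2×mushroom risotto + smash burger + grain bowl + 2×chicken katsu — 62 min, 504 total.
That's the maximum — no swap from here does better than 504.

504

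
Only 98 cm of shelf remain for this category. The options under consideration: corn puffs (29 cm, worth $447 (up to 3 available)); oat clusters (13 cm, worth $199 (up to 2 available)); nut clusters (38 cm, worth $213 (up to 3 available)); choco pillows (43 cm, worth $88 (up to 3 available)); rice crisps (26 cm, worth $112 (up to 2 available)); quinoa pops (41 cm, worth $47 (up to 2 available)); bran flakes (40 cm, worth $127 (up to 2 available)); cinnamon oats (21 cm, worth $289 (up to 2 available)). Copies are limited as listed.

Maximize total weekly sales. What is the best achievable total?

1423

The ratio heuristic lands on 3×corn puffs (1341) but leaves 11 cm idle.
Dropping 2×corn puffs frees 58 cm; slotting in 2×oat clusters + 2×cinnamon oats (68 cm) lifts the total to 1423 at 97 cm.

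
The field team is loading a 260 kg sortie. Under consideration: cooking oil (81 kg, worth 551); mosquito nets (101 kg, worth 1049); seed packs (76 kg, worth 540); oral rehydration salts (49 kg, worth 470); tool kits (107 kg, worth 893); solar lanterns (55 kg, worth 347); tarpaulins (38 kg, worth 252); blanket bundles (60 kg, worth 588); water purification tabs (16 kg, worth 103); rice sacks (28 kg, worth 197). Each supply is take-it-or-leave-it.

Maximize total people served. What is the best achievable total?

2412

By people served per kg: mosquito nets 10.39, blanket bundles 9.80, oral rehydration salts 9.59 lead.
Filling by ratio: mosquito nets + oral rehydration salts + blanket bundles + water purification tabs + rice sacks for 2407, with 6 kg left unused.
The 104 kg tied up in blanket bundles and water purification tabs and rice sacks is better spent on tool kits — total rises to 2412 (257 kg).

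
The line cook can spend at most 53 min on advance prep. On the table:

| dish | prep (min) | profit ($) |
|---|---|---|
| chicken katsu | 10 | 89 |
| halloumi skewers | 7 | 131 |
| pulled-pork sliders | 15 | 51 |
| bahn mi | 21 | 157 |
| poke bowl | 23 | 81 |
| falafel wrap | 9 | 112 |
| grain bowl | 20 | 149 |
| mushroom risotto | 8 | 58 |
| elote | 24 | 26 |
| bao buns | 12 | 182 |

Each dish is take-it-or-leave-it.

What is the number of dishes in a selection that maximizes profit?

Optimal total is 582.
halloumi skewers + bahn mi + falafel wrap + bao buns hits 582 at 49 min.
Every optimal selection uses 4 dishes.

4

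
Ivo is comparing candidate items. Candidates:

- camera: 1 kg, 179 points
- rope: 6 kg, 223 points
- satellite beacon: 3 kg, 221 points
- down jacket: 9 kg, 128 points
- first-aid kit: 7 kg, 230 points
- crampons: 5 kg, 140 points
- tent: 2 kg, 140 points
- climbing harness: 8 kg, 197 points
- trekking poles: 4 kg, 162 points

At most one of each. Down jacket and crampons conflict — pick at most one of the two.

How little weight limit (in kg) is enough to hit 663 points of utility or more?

Look for the lowest-weight combination reaching 663.
camera + satellite beacon + tent + trekking poles: 702 utility at 10 kg.
Any bundle with less than 10 kg falls short of 663.

10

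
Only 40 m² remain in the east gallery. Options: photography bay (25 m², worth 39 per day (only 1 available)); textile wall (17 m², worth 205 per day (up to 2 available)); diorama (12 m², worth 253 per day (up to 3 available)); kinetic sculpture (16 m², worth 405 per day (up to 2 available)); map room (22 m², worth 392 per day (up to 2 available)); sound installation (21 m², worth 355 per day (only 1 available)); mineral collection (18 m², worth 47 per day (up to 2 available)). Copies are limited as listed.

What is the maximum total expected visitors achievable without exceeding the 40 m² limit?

911

A density-first pass picks 2×kinetic sculpture — 810 at 32 m².
The 16 m² tied up in kinetic sculpture is better spent on 2×diorama — total rises to 911 (40 m²).
No other feasible combination exceeds 911.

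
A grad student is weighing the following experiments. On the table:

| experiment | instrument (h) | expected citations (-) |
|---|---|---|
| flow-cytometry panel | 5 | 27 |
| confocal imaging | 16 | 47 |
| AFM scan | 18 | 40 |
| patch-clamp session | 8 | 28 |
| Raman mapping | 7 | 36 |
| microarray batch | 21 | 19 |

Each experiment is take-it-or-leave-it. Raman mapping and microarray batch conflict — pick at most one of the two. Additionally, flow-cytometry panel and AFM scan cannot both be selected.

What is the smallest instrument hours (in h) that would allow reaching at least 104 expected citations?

Look for the lowest-instrument combination reaching 104.
flow-cytometry panel + confocal imaging + Raman mapping reaches 110 using 28 h.
No combination under 28 h hits 104.

28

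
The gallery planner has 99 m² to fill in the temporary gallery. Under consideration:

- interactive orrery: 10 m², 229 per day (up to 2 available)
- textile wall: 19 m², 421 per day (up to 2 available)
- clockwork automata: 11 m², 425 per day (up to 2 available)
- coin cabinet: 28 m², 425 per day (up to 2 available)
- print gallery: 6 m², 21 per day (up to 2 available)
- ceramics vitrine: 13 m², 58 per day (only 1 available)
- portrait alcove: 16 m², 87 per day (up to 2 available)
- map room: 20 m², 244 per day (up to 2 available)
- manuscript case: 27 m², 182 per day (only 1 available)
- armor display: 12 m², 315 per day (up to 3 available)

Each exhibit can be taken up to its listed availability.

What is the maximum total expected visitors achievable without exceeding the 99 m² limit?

The ratio ordering already packs tightly: 2×interactive orrery + textile wall + 2×clockwork automata + 3×armor display, 97 m², 2674.
Every other selection either busts 99 m² or exceeds an availability limit or fails to beat 2674.

2674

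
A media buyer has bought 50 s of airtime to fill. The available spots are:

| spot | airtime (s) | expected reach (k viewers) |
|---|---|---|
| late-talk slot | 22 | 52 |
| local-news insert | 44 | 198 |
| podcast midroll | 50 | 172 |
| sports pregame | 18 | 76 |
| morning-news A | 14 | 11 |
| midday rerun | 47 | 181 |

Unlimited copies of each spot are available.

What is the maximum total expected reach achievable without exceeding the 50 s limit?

198

By expected reach per s: local-news insert 4.50, sports pregame 4.22, midday rerun 3.85, podcast midroll 3.44 lead.
Taking local-news insert: 44 s used, 198 in expected reach.
No other feasible combination exceeds 198.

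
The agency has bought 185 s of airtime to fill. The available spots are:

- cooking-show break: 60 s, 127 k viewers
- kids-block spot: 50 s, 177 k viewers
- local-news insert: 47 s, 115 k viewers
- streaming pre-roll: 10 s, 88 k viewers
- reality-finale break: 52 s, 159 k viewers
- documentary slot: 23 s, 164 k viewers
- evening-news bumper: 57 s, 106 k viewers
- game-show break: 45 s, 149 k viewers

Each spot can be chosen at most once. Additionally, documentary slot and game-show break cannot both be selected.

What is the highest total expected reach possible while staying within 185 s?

703

By expected reach per s: streaming pre-roll 8.80, documentary slot 7.13, kids-block spot 3.54 lead.
Taking kids-block spot + local-news insert + streaming pre-roll + reality-finale break + documentary slot: 182 s used, 703 in expected reach.
The spare 3 s is too small for any remaining spot, and no feasible exchange beats 703.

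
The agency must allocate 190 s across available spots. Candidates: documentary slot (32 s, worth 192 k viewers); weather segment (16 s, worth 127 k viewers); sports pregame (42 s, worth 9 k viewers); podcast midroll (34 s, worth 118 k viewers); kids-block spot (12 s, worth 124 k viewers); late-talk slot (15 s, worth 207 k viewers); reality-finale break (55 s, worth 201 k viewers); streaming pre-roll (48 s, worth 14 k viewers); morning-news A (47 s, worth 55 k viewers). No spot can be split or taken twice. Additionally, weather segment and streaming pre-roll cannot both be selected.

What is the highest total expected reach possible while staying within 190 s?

969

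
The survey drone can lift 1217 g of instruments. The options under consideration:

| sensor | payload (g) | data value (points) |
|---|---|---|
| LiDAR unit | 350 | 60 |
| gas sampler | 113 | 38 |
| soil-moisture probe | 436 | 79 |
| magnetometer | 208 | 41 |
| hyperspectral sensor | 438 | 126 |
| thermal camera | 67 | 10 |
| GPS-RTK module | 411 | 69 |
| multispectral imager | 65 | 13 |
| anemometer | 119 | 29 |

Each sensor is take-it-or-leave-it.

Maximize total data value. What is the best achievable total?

285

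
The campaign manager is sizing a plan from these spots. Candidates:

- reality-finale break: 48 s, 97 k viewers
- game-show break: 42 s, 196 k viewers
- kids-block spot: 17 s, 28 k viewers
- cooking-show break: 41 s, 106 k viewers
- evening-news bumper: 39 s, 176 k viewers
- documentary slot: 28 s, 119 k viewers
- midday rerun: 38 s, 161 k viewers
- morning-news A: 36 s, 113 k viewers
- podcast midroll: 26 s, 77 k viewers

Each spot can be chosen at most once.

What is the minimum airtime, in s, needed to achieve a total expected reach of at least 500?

Look for the lowest-airtime combination reaching 500.
game-show break + evening-news bumper + midday rerun: 533 expected reach at 119 s.
Below 119 s the best achievable stays under 500.

119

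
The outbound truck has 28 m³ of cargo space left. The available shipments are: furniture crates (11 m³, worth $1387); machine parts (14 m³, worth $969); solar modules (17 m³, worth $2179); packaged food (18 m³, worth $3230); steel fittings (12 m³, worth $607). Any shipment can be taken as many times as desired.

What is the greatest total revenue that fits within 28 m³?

3566

Filling by ratio: packaged food for 3230, with 10 m³ left unused.
Dropping packaged food frees 18 m³; slotting in furniture crates + solar modules (28 m³) lifts the total to 3566 at 28 m³.
Nothing else within 28 m³ beats 3566.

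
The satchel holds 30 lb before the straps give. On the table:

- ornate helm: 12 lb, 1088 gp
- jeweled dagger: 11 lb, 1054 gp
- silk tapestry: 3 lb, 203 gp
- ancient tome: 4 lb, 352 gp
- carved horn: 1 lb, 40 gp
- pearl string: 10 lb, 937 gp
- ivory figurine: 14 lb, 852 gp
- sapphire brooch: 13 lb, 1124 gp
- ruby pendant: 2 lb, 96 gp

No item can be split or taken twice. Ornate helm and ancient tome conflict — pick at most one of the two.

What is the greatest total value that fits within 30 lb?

Jeweled dagger + silk tapestry + ancient tome + pearl string + ruby pendant uses 30 of the 30 lb and totals 2642.
The closest alternative, jeweled dagger + ancient tome + sapphire brooch + ruby pendant, reaches only 2626.

2642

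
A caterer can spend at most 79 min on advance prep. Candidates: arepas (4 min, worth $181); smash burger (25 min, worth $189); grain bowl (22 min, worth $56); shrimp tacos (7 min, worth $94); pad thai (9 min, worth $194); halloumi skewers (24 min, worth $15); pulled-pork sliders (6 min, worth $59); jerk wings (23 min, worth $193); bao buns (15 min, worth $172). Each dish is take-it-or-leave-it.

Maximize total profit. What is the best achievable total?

929

Density check — arepas 45.25, pad thai 21.56, shrimp tacos 13.43, bao buns 11.47 are the best per min.
Filling by ratio: arepas + shrimp tacos + pad thai + pulled-pork sliders + jerk wings + bao buns for 893, with 15 min left unused.
Dropping shrimp tacos and pulled-pork sliders frees 13 min; slotting in smash burger (25 min) lifts the total to 929 at 76 min.
Runner-up arepas + smash burger + shrimp tacos + pad thai + pulled-pork sliders + jerk wings tops out at 910.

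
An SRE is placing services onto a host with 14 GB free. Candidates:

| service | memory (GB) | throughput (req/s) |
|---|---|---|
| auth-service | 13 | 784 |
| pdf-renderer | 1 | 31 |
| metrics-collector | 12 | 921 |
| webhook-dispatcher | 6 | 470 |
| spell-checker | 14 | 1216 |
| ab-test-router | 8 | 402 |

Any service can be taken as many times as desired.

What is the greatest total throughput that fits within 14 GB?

1216

Ranking by ratio (throughput/GB): spell-checker 86.86, webhook-dispatcher 78.33, metrics-collector 76.75.
The ratio ordering already packs tightly: spell-checker, 14 GB, 1216.
That's the maximum — no swap from here does better than 1216.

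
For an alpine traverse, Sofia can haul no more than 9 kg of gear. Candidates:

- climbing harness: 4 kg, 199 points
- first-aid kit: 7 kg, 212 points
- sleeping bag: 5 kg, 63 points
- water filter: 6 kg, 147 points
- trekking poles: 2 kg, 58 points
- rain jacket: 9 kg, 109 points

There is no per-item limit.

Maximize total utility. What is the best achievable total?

398

2×climbing harness uses 8 of the 9 kg and totals 398.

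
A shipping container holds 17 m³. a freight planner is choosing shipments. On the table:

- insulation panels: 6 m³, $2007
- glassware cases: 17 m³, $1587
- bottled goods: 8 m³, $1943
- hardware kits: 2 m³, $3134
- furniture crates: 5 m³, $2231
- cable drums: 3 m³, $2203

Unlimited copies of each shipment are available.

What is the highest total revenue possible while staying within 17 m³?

By revenue per m³: hardware kits 1567.00, cable drums 734.33, furniture crates 446.20 lead.
Best packing: 8×hardware kits — 16 m³, 25072 total.
Every other selection either busts 17 m³ or fails to beat 25072.

25072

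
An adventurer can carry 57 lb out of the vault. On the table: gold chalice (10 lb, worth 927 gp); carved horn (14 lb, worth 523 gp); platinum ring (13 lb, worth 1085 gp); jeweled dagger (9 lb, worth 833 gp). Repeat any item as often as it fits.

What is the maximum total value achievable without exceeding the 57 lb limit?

Ranking by ratio (value/lb): gold chalice 92.70, jeweled dagger 92.56, platinum ring 83.46.
Taking the top-ratio items first gives 5×gold chalice for 4635 (50 lb).
Replace 2×gold chalice with 3×jeweled dagger: the trade gains 645 net, giving 5280 at 57 lb.
No other feasible combination exceeds 5280.

5280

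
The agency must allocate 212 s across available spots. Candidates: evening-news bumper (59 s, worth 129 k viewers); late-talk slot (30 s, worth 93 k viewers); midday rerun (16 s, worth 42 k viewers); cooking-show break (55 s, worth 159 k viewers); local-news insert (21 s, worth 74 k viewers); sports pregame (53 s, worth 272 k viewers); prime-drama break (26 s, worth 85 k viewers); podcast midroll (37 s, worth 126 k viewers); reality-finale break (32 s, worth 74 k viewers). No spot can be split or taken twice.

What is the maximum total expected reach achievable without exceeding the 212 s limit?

766

Filling by ratio: late-talk slot + midday rerun + local-news insert + sports pregame + prime-drama break + podcast midroll for 692, with 29 s left unused.
Replace prime-drama break with cooking-show break: the trade gains 74 net, giving 766 at 212 s.
Nothing else within 212 s beats 766.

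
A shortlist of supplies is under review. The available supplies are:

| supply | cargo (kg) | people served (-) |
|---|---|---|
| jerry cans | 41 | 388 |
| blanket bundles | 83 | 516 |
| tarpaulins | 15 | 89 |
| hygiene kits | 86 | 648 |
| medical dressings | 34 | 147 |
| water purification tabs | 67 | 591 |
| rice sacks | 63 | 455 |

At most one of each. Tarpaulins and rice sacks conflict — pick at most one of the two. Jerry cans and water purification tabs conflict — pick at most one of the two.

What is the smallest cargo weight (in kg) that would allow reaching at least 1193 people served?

Need the lightest bundle worth ≥ 1193.
Taking hygiene kits + water purification tabs gives 1239 (≥ 1193) for 153 kg.
Any bundle with less than 153 kg falls short of 1193.

153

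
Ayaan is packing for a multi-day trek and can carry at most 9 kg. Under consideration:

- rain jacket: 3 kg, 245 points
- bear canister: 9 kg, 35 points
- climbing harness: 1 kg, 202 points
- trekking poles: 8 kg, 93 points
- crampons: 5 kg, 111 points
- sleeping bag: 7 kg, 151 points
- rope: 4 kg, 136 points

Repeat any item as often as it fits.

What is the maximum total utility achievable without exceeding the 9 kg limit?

Density check — climbing harness 202.00, rain jacket 81.67, rope 34.00 are the best per kg.
The ratio ordering already packs tightly: 9×climbing harness, 9 kg, 1818.
Nothing else within 9 kg beats 1818.

1818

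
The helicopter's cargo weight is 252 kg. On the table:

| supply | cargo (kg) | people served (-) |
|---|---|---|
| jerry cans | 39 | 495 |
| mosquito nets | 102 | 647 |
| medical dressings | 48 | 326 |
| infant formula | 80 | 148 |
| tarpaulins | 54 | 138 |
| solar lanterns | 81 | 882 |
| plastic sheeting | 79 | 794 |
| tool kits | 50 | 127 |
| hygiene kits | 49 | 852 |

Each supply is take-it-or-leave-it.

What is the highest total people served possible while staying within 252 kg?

3023

Density check — hygiene kits 17.39, jerry cans 12.69, solar lanterns 10.89, plastic sheeting 10.05 are the best per kg.
Taking jerry cans + solar lanterns + plastic sheeting + hygiene kits: 248 kg used, 3023 in people served.
That's the maximum — no swap from here does better than 3023.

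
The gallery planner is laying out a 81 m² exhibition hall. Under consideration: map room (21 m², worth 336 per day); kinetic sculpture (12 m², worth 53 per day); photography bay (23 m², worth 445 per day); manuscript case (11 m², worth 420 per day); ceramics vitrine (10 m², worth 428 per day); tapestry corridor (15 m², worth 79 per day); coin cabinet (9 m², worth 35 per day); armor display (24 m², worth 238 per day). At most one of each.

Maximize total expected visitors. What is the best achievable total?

The ratio ordering already packs tightly: map room + photography bay + manuscript case + ceramics vitrine + tapestry corridor, 80 m², 1708.
An exhaustive check of the 256 subsets confirms 1708.

1708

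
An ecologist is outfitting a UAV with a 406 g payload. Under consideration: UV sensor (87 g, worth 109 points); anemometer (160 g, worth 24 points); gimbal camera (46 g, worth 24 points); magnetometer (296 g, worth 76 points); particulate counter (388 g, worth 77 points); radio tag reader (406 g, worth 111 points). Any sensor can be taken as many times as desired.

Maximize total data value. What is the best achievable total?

By data value per g: UV sensor 1.25, gimbal camera 0.52, radio tag reader 0.27, magnetometer 0.26 lead.
The ratio ordering already packs tightly: 4×UV sensor + gimbal camera, 394 g, 460.
Every other selection either busts 406 g or fails to beat 460.

460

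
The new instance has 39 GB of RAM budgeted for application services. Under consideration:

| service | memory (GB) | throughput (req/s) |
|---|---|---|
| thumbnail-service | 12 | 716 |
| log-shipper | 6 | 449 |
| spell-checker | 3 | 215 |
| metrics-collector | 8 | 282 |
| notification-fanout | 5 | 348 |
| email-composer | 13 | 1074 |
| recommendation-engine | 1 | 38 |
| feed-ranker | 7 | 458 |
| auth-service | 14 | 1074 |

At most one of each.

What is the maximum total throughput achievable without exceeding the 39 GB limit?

Filling by ratio: log-shipper + spell-checker + email-composer + recommendation-engine + auth-service for 2850, with 2 GB left unused.
Dropping spell-checker frees 3 GB; slotting in notification-fanout (5 GB) lifts the total to 2983 at 39 GB.

2983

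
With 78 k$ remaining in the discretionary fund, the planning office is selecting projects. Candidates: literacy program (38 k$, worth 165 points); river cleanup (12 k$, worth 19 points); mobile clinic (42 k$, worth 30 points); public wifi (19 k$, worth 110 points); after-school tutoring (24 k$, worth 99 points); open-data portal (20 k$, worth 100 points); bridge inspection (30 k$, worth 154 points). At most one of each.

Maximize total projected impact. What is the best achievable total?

Filling by ratio: public wifi + open-data portal + bridge inspection for 364, with 9 k$ left unused.
Dropping bridge inspection frees 30 k$; slotting in literacy program (38 k$) lifts the total to 375 at 77 k$.
Next best is public wifi + open-data portal + bridge inspection at 364 (69 k$) — short by 11.

375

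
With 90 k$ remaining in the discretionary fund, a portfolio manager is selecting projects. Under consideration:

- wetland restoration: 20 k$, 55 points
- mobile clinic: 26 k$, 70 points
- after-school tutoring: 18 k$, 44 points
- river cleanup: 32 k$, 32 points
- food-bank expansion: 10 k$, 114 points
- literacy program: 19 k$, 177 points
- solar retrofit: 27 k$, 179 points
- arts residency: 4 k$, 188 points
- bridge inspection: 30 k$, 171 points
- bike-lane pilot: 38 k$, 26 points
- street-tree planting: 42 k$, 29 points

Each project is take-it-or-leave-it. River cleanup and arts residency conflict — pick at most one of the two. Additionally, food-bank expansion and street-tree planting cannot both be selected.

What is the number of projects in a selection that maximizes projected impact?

Optimal total is 829.
food-bank expansion + literacy program + solar retrofit + arts residency + bridge inspection hits 829 at 90 k$.
Any selection reaching 829 contains exactly 5 projects.

5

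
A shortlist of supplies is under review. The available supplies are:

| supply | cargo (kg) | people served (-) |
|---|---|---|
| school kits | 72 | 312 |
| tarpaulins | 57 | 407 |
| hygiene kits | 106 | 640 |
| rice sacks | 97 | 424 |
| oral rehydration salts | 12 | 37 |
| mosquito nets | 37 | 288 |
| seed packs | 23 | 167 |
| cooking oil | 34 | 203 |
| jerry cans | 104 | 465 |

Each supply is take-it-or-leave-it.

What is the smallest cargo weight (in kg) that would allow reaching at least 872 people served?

128

Need the lightest bundle worth ≥ 872.
Taking tarpaulins + mosquito nets + cooking oil gives 898 (≥ 872) for 128 kg.
No combination under 128 kg hits 872.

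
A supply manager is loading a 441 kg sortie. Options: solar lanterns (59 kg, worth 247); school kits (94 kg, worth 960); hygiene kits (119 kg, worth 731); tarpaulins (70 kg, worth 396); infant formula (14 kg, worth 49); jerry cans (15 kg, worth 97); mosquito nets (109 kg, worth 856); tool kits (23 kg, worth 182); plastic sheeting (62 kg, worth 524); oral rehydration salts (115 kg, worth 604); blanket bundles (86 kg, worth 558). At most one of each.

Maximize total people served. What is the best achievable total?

Taking the top-ratio supplies first gives school kits + infant formula + jerry cans + mosquito nets + tool kits + plastic sheeting + blanket bundles for 3226 (403 kg).
The 86 kg tied up in blanket bundles is better spent on hygiene kits — total rises to 3399 (436 kg).
Nothing else within 441 kg beats 3399.

3399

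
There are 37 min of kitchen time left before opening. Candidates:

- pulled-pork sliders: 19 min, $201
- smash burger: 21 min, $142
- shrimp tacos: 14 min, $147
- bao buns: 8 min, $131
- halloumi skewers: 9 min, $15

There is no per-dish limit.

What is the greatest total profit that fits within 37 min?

524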